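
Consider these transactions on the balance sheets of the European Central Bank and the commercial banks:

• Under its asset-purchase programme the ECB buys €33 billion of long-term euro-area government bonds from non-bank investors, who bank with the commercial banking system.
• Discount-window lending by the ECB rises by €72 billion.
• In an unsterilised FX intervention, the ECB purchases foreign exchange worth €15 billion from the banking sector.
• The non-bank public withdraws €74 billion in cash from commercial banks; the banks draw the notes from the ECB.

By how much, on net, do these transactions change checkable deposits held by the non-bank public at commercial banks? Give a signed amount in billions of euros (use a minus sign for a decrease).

Asset purchase (from non-banks) €33 billion: non-bank counterparties' bank balances rise → +€33B.
Discount-window loan €72 billion: the counterparty is a bank, so public deposits are unchanged → 0.
FX purchase €15 billion: the counterparty is a bank, so public deposits are unchanged → 0.
Currency withdrawal €74 billion: non-bank counterparties' bank balances fall → −€74B.
Net: 33 + 0 + 0 − 74 = -€41 billion.

-€41 billion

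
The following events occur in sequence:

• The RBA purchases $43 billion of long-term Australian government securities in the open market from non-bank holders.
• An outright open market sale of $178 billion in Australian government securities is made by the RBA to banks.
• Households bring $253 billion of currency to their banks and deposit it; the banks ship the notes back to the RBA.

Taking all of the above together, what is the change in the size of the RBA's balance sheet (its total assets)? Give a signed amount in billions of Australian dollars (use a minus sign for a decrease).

Asset purchase (from non-banks) $43 billion: an RBA asset is acquired → +$43B.
OMO sale (to banks) $178 billion: an RBA asset is shed → −$178B.
Currency deposit $253 billion: only the composition of liabilities changes → 0.
Net: 43 − 178 + 0 = -$135 billion.

-$135 billion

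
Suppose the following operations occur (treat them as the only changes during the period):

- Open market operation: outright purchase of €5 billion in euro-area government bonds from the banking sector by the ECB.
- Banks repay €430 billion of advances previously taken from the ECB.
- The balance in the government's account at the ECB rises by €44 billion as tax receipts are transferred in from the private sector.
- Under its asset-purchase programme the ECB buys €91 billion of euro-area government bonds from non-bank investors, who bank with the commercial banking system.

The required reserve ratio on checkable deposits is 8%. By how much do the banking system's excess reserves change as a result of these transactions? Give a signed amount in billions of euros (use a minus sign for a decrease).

OMO purchase (from banks) €5 billion: reserves +€5B, deposits 0.
Discount-window repayment €430 billion: reserves −€430B, deposits 0.
Government account inflow €44 billion: reserves −€44B, deposits −€44B.
Asset purchase (from non-banks) €91 billion: reserves +€91B, deposits +€91B.
Totals: Δreserves = −€378B, Δdeposits = +€47B.
Δrequired reserves = 8% × +€47B = +€3.76B.
Δexcess reserves = Δreserves − Δrequired = −€378B − (+€3.76B) = -€381.76 billion.

-€381.76 billion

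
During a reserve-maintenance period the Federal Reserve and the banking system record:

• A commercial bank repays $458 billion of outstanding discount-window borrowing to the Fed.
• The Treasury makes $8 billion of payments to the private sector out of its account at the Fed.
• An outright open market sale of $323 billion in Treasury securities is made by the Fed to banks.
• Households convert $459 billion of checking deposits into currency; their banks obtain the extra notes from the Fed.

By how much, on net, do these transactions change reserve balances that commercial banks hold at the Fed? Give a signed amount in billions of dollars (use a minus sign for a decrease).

-$1232 billion

Fed balance sheet:
  Assets:      Securities −$323B, Loans to banks −$458B
  Liabilities: Bank reserves −$1232B, Currency in circulation +$459B, Government deposits −$8B
So the change in reserve balances that commercial banks hold at the Fed is -$1232 billion.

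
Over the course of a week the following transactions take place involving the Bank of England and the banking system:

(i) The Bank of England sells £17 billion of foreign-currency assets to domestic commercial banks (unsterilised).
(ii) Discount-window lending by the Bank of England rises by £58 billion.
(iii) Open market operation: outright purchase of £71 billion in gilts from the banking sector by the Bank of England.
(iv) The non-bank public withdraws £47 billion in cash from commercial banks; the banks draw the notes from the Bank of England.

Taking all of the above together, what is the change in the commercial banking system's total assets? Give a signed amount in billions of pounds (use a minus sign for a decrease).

+£11 billion

Bank of England balance sheet:
  Assets:      Securities +£71B, Loans to banks +£58B, Foreign assets −£17B
  Liabilities: Bank reserves +£65B, Currency in circulation +£47B
Commercial banking system:
  Assets:      Reserves at CB +£65B, Securities −£71B, Foreign assets +£17B
  Liabilities: Checkable deposits −£47B, Borrowings from CB +£58B
Change in total bank assets = +£11 billion.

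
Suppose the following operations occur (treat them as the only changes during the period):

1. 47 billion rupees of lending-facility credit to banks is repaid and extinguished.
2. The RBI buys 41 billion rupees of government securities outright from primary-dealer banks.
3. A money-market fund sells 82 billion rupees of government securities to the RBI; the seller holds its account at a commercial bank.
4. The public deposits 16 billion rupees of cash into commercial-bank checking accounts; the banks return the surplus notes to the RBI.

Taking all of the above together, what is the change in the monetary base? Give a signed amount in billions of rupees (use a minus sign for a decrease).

RBI balance sheet:
  Assets:      Securities +123B, Loans to banks −47B
  Liabilities: Bank reserves +92B, Currency in circulation −16B
Commercial banking system:
  Assets:      Reserves at CB +92B, Securities −41B
  Liabilities: Checkable deposits +98B, Borrowings from CB −47B
Monetary base = currency + reserves: −16B + (+92B) = +76 billion.

+76 billion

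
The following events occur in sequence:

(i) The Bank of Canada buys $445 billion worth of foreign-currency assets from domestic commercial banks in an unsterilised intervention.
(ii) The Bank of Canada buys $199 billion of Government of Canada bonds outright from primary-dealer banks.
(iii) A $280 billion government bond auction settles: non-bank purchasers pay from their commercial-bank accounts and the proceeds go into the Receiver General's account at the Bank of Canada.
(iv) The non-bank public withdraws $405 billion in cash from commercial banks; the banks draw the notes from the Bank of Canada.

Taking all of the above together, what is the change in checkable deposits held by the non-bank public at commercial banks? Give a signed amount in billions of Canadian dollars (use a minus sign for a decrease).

-$685 billion

Bank of Canada balance sheet:
  Assets:      Securities +$199B, Foreign assets +$445B
  Liabilities: Bank reserves −$41B, Currency in circulation +$405B, Government deposits +$280B
Commercial banking system:
  Assets:      Reserves at CB −$41B, Securities −$199B, Foreign assets −$445B
  Liabilities: Checkable deposits −$685B
So the change in checkable deposits held by the non-bank public at commercial banks is -$685 billion.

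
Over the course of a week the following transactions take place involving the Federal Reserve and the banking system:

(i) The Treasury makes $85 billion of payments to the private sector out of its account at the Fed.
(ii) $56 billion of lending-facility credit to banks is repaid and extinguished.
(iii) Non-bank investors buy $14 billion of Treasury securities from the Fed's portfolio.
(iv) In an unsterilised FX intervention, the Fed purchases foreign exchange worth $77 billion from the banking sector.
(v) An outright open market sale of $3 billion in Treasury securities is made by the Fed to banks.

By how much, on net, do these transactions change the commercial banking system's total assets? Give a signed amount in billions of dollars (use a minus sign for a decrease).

+$15 billion

Government spending $85 billion: bank balance sheets expand → +$85B.
Discount-window repayment $56 billion: bank balance sheets shrink → −$56B.
Asset sale (to non-banks) $14 billion: bank balance sheets shrink → −$14B.
FX purchase $77 billion: just an asset swap on bank balance sheets → 0.
OMO sale (to banks) $3 billion: just an asset swap on bank balance sheets → 0.
Net: 85 − 56 − 14 + 0 + 0 = +$15 billion.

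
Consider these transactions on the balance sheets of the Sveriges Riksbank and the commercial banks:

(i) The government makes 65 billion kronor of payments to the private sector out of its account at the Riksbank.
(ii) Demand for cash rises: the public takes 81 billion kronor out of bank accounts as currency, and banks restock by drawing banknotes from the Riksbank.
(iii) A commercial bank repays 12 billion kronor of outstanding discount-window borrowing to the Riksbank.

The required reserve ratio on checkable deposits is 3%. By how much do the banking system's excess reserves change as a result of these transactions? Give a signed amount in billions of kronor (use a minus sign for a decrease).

Government spending 65 billion kronor: reserves +65B, deposits +65B.
Currency withdrawal 81 billion kronor: reserves −81B, deposits −81B.
Discount-window repayment 12 billion kronor: reserves −12B, deposits 0.
Totals: Δreserves = −28B, Δdeposits = −16B.
Δrequired reserves = 3% × −16B = −0.48B.
Δexcess reserves = Δreserves − Δrequired = −28B − (−0.48B) = -27.52 billion.

-27.52 billion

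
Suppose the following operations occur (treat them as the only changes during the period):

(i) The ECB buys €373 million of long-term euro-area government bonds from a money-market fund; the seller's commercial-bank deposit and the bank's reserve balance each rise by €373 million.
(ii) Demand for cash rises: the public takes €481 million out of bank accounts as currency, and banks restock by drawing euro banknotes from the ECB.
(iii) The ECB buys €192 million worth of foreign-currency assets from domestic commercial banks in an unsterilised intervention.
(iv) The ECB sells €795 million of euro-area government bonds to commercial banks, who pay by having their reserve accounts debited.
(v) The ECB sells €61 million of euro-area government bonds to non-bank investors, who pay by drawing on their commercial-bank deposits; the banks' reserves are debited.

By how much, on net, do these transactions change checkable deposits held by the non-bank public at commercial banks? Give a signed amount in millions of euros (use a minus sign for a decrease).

-€169 million

Asset purchase (from non-banks) €373 million: non-bank counterparties' bank balances rise → +€373M.
Currency withdrawal €481 million: non-bank counterparties' bank balances fall → −€481M.
FX purchase €192 million: the counterparty is a bank, so public deposits are unchanged → 0.
OMO sale (to banks) €795 million: the counterparty is a bank, so public deposits are unchanged → 0.
Asset sale (to non-banks) €61 million: non-bank counterparties' bank balances fall → −€61M.
Net: 373 − 481 + 0 + 0 − 61 = -€169 million.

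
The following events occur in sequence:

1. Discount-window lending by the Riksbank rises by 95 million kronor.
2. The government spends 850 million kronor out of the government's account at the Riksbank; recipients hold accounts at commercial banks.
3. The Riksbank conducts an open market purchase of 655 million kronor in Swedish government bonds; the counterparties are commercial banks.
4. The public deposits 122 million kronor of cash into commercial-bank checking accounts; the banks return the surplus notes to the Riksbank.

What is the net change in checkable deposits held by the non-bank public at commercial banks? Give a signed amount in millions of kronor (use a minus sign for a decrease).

+972 million

Riksbank balance sheet:
  Assets:      Securities +655M, Loans to banks +95M
  Liabilities: Bank reserves +1722M, Currency in circulation −122M, Government deposits −850M
Commercial banking system:
  Assets:      Reserves at CB +1722M, Securities −655M
  Liabilities: Checkable deposits +972M, Borrowings from CB +95M
So the change in checkable deposits held by the non-bank public at commercial banks is +972 million.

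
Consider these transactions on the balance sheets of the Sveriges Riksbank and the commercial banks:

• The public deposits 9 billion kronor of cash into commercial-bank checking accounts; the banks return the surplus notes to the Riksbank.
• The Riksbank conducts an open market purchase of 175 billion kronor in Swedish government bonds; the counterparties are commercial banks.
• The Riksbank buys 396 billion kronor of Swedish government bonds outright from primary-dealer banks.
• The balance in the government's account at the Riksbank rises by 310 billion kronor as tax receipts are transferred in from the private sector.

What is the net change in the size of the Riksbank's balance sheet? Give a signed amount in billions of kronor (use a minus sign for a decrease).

+571 billion

Riksbank balance sheet:
  Assets:      Securities +571B
  Liabilities: Bank reserves +270B, Currency in circulation −9B, Government deposits +310B
Change in total Riksbank assets = +571 billion.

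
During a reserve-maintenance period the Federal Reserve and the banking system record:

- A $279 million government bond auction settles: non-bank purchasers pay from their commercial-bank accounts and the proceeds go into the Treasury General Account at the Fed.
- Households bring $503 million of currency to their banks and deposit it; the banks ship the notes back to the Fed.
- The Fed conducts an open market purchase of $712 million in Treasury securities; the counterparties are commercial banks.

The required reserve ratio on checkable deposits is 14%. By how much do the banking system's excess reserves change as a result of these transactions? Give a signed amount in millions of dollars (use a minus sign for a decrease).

Government account inflow $279 million: reserves −$279M, deposits −$279M.
Currency deposit $503 million: reserves +$503M, deposits +$503M.
OMO purchase (from banks) $712 million: reserves +$712M, deposits 0.
Totals: Δreserves = +$936M, Δdeposits = +$224M.
Δrequired reserves = 14% × +$224M = +$31.36M.
Δexcess reserves = Δreserves − Δrequired = +$936M − (+$31.36M) = +$904.64 million.

+$904.64 million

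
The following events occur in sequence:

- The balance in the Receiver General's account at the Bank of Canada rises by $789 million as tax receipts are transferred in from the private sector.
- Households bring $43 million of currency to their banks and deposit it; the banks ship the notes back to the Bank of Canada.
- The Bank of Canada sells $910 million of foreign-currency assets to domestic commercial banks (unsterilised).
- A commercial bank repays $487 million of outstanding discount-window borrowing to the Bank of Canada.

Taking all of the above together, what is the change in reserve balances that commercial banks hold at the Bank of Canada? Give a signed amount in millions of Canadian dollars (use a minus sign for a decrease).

Government account inflow $789 million: funds move from bank reserves into the government account → −$789M.
Currency deposit $43 million: returned notes are swapped for reserve credit → +$43M.
FX sale $910 million: the buying banks pay out of their reserve balances → −$910M.
Discount-window repayment $487 million: repayment is debited from reserves → −$487M.
Net: −789 + 43 − 910 − 487 = -$2143 million.

-$2143 million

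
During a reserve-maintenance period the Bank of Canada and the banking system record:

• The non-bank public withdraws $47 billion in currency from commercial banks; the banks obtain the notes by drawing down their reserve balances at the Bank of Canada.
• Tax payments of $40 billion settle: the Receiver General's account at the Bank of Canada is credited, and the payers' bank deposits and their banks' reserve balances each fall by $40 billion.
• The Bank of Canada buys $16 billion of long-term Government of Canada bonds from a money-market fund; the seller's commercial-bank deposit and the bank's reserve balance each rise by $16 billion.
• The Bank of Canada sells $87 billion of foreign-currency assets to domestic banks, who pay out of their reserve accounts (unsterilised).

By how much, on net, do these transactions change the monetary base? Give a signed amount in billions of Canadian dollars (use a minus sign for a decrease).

-$111 billion

Currency withdrawal $47 billion: just a shift between currency and reserves — both are base money → 0.
Government account inflow $40 billion: reserves shift to a non-base liability → −$40B.
Asset purchase (from non-banks) $16 billion: Bank of Canada balance sheet expands → +$16B.
FX sale $87 billion: Bank of Canada balance sheet contracts → −$87B.
Net: 0 − 40 + 16 − 87 = -$111 billion.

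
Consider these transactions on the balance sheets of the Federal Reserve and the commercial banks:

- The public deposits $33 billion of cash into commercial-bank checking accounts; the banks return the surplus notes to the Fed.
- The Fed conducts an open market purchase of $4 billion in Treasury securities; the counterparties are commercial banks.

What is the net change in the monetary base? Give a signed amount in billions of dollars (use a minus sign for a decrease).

+$4 billion

Fed balance sheet:
  Assets:      Securities +$4B
  Liabilities: Bank reserves +$37B, Currency in circulation −$33B
Commercial banking system:
  Assets:      Reserves at CB +$37B, Securities −$4B
  Liabilities: Checkable deposits +$33B
Monetary base = currency + reserves: −$33B + (+$37B) = +$4 billion.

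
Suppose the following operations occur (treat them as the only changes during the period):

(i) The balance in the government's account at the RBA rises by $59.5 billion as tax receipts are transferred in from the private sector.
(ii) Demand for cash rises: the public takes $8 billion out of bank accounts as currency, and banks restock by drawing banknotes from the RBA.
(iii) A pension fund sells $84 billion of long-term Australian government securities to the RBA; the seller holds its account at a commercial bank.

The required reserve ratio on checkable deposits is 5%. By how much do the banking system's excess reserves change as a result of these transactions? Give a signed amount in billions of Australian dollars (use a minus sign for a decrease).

+$15.675 billion

Government account inflow $59.5 billion: reserves −$59.5B, deposits −$59.5B.
Currency withdrawal $8 billion: reserves −$8B, deposits −$8B.
Asset purchase (from non-banks) $84 billion: reserves +$84B, deposits +$84B.
Totals: Δreserves = +$16.5B, Δdeposits = +$16.5B.
Δrequired reserves = 5% × +$16.5B = +$0.825B.
Δexcess reserves = Δreserves − Δrequired = +$16.5B − (+$0.825B) = +$15.675 billion.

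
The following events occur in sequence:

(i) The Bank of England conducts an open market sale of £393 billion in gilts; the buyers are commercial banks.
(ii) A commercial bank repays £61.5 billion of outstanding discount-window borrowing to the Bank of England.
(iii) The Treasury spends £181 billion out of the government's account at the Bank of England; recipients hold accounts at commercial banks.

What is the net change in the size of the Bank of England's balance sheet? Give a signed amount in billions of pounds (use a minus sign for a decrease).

OMO sale (to banks) £393 billion: a Bank of England asset is shed → −£393B.
Discount-window repayment £61.5 billion: a Bank of England asset is shed → −£61.5B.
Government spending £181 billion: only the composition of liabilities changes → 0.
Net: −393 − 61.5 + 0 = -£454.5 billion.

-£454.5 billion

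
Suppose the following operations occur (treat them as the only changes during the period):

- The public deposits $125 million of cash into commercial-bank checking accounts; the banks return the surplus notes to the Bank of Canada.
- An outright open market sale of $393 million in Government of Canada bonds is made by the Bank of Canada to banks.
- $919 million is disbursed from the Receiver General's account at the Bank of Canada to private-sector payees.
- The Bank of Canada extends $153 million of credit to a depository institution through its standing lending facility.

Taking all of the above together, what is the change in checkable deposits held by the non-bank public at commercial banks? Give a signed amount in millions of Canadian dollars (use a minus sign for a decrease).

+$1044 million

Bank of Canada balance sheet:
  Assets:      Securities −$393M, Loans to banks +$153M
  Liabilities: Bank reserves +$804M, Currency in circulation −$125M, Government deposits −$919M
Commercial banking system:
  Assets:      Reserves at CB +$804M, Securities +$393M
  Liabilities: Checkable deposits +$1044M, Borrowings from CB +$153M
So the change in checkable deposits held by the non-bank public at commercial banks is +$1044 million.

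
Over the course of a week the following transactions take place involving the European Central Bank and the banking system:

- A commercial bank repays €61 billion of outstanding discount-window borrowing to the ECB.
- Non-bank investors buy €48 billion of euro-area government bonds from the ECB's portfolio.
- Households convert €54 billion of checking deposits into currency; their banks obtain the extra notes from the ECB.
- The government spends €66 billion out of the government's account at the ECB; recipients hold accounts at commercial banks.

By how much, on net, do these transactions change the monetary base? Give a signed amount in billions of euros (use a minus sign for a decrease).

-€43 billion

ECB balance sheet:
  Assets:      Securities −€48B, Loans to banks −€61B
  Liabilities: Bank reserves −€97B, Currency in circulation +€54B, Government deposits −€66B
Commercial banking system:
  Assets:      Reserves at CB −€97B
  Liabilities: Checkable deposits −€36B, Borrowings from CB −€61B
Monetary base = currency + reserves: +€54B + (−€97B) = -€43 billion.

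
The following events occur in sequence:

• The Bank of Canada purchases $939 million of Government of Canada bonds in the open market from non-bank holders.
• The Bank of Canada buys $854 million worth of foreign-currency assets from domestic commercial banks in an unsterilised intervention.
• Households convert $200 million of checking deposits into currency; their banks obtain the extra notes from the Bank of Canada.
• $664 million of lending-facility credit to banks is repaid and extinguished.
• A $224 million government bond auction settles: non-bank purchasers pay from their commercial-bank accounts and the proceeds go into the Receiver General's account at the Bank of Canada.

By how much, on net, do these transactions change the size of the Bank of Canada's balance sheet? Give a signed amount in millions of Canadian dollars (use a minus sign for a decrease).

+$1129 million

Asset purchase (from non-banks) $939 million: a Bank of Canada asset is acquired → +$939M.
FX purchase $854 million: a Bank of Canada asset is acquired → +$854M.
Currency withdrawal $200 million: only the composition of liabilities changes → 0.
Discount-window repayment $664 million: a Bank of Canada asset is shed → −$664M.
Government account inflow $224 million: only the composition of liabilities changes → 0.
Net: 939 + 854 + 0 − 664 + 0 = +$1129 million.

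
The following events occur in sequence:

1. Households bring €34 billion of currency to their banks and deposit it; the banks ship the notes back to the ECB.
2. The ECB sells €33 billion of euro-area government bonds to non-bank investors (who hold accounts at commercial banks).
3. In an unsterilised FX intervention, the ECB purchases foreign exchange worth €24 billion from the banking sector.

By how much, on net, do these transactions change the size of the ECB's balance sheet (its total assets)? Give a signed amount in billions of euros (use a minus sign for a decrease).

-€9 billion

Currency deposit €34 billion: only the composition of liabilities changes → 0.
Asset sale (to non-banks) €33 billion: an ECB asset is shed → −€33B.
FX purchase €24 billion: an ECB asset is acquired → +€24B.
Net: 0 − 33 + 24 = -€9 billion.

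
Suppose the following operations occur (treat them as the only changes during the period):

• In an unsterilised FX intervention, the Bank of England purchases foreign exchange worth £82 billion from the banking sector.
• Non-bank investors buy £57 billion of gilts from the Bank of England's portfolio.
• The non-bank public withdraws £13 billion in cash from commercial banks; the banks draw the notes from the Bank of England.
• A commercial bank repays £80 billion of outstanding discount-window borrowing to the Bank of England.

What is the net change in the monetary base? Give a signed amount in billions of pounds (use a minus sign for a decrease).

FX purchase £82 billion: Bank of England balance sheet expands → +£82B.
Asset sale (to non-banks) £57 billion: Bank of England balance sheet contracts → −£57B.
Currency withdrawal £13 billion: just a shift between currency and reserves — both are base money → 0.
Discount-window repayment £80 billion: Bank of England balance sheet contracts → −£80B.
Net: 82 − 57 + 0 − 80 = -£55 billion.

-£55 billion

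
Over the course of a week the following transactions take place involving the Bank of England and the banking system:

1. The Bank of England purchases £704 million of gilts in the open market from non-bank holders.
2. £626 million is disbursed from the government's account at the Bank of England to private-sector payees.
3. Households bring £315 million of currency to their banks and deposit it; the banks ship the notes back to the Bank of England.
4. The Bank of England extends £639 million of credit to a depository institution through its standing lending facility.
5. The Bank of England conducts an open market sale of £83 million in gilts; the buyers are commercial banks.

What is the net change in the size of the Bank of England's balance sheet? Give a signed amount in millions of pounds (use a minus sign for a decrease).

Asset purchase (from non-banks) £704 million: a Bank of England asset is acquired → +£704M.
Government spending £626 million: only the composition of liabilities changes → 0.
Currency deposit £315 million: only the composition of liabilities changes → 0.
Discount-window loan £639 million: a Bank of England asset is acquired → +£639M.
OMO sale (to banks) £83 million: a Bank of England asset is shed → −£83M.
Net: 704 + 0 + 0 + 639 − 83 = +£1260 million.

+£1260 million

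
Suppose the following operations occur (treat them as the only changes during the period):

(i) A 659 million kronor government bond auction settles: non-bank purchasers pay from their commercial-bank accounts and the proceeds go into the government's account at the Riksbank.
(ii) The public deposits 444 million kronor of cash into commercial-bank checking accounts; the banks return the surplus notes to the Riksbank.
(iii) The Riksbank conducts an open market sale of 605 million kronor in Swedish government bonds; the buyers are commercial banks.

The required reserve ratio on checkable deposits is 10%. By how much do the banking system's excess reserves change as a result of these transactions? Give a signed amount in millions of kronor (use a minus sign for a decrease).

Government account inflow 659 million kronor: reserves −659M, deposits −659M.
Currency deposit 444 million kronor: reserves +444M, deposits +444M.
OMO sale (to banks) 605 million kronor: reserves −605M, deposits 0.
Totals: Δreserves = −820M, Δdeposits = −215M.
Δrequired reserves = 10% × −215M = −21.5M.
Δexcess reserves = Δreserves − Δrequired = −820M − (−21.5M) = -798.5 million.

-798.5 million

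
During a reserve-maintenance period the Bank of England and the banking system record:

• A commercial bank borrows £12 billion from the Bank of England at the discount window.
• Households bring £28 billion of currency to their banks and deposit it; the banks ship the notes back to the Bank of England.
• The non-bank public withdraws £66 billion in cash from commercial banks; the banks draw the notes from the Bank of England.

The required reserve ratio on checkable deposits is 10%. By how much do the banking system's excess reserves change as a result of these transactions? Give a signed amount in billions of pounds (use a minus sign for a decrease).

Discount-window loan £12 billion: reserves +£12B, deposits 0.
Currency deposit £28 billion: reserves +£28B, deposits +£28B.
Currency withdrawal £66 billion: reserves −£66B, deposits −£66B.
Totals: Δreserves = −£26B, Δdeposits = −£38B.
Δrequired reserves = 10% × −£38B = −£3.8B.
Δexcess reserves = Δreserves − Δrequired = −£26B − (−£3.8B) = -£22.2 billion.

-£22.2 billion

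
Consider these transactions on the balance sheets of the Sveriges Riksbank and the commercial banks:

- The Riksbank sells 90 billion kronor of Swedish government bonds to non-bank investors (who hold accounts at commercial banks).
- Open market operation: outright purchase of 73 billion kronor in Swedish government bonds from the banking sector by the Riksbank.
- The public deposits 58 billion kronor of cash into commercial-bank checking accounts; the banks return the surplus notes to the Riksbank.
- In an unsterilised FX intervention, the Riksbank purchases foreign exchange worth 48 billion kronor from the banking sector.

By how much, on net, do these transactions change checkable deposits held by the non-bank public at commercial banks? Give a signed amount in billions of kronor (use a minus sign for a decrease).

-32 billion

Riksbank balance sheet:
  Assets:      Securities −17B, Foreign assets +48B
  Liabilities: Bank reserves +89B, Currency in circulation −58B
Commercial banking system:
  Assets:      Reserves at CB +89B, Securities −73B, Foreign assets −48B
  Liabilities: Checkable deposits −32B
So the change in checkable deposits held by the non-bank public at commercial banks is -32 billion.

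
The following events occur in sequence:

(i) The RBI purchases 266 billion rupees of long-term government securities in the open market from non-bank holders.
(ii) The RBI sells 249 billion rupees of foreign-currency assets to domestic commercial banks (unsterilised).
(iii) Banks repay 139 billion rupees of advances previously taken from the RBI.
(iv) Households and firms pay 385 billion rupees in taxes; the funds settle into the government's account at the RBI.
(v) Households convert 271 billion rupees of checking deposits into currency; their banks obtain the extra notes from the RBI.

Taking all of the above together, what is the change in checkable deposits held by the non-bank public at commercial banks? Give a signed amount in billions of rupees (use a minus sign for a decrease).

-390 billion

Asset purchase (from non-banks) 266 billion rupees: non-bank counterparties' bank balances rise → +266B.
FX sale 249 billion rupees: the counterparty is a bank, so public deposits are unchanged → 0.
Discount-window repayment 139 billion rupees: the counterparty is a bank, so public deposits are unchanged → 0.
Government account inflow 385 billion rupees: non-bank counterparties' bank balances fall → −385B.
Currency withdrawal 271 billion rupees: non-bank counterparties' bank balances fall → −271B.
Net: 266 + 0 + 0 − 385 − 271 = -390 billion.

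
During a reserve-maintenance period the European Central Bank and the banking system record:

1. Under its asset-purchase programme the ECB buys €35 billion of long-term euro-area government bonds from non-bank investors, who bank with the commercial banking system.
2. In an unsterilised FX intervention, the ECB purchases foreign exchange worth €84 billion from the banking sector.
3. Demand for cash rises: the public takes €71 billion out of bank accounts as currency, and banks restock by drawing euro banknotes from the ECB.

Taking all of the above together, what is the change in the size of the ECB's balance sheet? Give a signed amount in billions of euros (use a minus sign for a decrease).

+€119 billion

Asset purchase (from non-banks) €35 billion: an ECB asset is acquired → +€35B.
FX purchase €84 billion: an ECB asset is acquired → +€84B.
Currency withdrawal €71 billion: only the composition of liabilities changes → 0.
Net: 35 + 84 + 0 = +€119 billion.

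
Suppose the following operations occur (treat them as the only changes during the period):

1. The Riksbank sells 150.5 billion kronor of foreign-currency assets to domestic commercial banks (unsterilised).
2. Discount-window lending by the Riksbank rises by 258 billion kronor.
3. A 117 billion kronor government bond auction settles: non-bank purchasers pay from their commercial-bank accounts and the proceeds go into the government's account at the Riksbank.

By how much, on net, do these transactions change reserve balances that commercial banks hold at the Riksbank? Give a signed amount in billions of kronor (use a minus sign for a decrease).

-9.5 billion

FX sale 150.5 billion kronor: the buying banks pay out of their reserve balances → −150.5B.
Discount-window loan 258 billion kronor: the loan is credited to the bank's reserve account → +258B.
Government account inflow 117 billion kronor: funds move from bank reserves into the government account → −117B.
Net: −150.5 + 258 − 117 = -9.5 billion.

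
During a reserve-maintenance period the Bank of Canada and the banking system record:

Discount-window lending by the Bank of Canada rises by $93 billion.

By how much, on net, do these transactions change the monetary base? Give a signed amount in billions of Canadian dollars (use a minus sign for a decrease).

+$93 billion

Bank of Canada balance sheet:
  Assets:      Loans to banks +$93B
  Liabilities: Bank reserves +$93B
Commercial banking system:
  Assets:      Reserves at CB +$93B
  Liabilities: Borrowings from CB +$93B
Monetary base = currency + reserves: 0 + (+$93B) = +$93 billion.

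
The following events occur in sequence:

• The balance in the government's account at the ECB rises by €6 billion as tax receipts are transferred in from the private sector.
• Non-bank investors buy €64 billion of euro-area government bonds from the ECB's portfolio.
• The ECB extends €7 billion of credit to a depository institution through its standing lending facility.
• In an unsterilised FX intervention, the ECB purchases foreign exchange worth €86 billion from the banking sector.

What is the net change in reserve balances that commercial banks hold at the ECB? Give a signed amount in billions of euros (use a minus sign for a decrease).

ECB balance sheet:
  Assets:      Securities −€64B, Loans to banks +€7B, Foreign assets +€86B
  Liabilities: Bank reserves +€23B, Government deposits +€6B
Commercial banking system:
  Assets:      Reserves at CB +€23B, Foreign assets −€86B
  Liabilities: Checkable deposits −€70B, Borrowings from CB +€7B
So the change in reserve balances that commercial banks hold at the ECB is +€23 billion.

+€23 billion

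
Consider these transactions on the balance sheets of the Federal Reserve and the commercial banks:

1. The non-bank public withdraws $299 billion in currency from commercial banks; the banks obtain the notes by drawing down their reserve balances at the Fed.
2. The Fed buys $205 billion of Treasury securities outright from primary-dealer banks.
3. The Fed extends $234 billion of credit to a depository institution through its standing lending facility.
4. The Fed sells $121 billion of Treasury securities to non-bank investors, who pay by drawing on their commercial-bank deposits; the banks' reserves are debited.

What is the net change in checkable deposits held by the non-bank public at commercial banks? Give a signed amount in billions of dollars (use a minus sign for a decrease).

Fed balance sheet:
  Assets:      Securities +$84B, Loans to banks +$234B
  Liabilities: Bank reserves +$19B, Currency in circulation +$299B
Commercial banking system:
  Assets:      Reserves at CB +$19B, Securities −$205B
  Liabilities: Checkable deposits −$420B, Borrowings from CB +$234B
So the change in checkable deposits held by the non-bank public at commercial banks is -$420 billion.

-$420 billion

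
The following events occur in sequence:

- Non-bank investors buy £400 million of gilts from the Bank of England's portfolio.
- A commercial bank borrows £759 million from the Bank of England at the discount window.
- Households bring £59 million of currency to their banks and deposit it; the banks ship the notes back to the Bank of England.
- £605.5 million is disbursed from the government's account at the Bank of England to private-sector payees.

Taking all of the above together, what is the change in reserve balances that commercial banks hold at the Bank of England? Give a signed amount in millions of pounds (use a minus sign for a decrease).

+£1023.5 million

Bank of England balance sheet:
  Assets:      Securities −£400M, Loans to banks +£759M
  Liabilities: Bank reserves +£1023.5M, Currency in circulation −£59M, Government deposits −£605.5M
Commercial banking system:
  Assets:      Reserves at CB +£1023.5M
  Liabilities: Checkable deposits +£264.5M, Borrowings from CB +£759M
So the change in reserve balances that commercial banks hold at the Bank of England is +£1023.5 million.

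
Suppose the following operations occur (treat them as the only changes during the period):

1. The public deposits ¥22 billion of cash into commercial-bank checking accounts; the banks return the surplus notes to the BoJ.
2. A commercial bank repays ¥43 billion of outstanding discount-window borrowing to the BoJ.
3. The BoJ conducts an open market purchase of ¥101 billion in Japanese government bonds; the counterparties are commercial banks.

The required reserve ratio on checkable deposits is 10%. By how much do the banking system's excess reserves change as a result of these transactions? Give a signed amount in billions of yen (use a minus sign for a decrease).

Currency deposit ¥22 billion: reserves +¥22B, deposits +¥22B.
Discount-window repayment ¥43 billion: reserves −¥43B, deposits 0.
OMO purchase (from banks) ¥101 billion: reserves +¥101B, deposits 0.
Totals: Δreserves = +¥80B, Δdeposits = +¥22B.
Δrequired reserves = 10% × +¥22B = +¥2.2B.
Δexcess reserves = Δreserves − Δrequired = +¥80B − (+¥2.2B) = +¥77.8 billion.

+¥77.8 billion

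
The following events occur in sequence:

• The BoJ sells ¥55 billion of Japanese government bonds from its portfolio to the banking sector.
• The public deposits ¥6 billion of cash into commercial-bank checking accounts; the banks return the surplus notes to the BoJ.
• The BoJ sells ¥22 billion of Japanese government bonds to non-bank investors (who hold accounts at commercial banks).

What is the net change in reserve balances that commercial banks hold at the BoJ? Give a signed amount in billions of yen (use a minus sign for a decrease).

-¥71 billion

BoJ balance sheet:
  Assets:      Securities −¥77B
  Liabilities: Bank reserves −¥71B, Currency in circulation −¥6B
Commercial banking system:
  Assets:      Reserves at CB −¥71B, Securities +¥55B
  Liabilities: Checkable deposits −¥16B
So the change in reserve balances that commercial banks hold at the BoJ is -¥71 billion.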